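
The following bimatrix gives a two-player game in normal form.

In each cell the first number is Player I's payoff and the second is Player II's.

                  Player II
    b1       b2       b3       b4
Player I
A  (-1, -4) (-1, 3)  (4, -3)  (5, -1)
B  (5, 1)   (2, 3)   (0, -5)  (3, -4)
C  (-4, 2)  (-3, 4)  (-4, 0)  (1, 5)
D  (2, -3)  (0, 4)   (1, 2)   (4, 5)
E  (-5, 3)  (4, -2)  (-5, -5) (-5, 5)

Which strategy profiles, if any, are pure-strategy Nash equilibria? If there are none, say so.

Mark each player's best response to every combination of opponents' strategies; a profile where every player is best-responding is a pure Nash equilibrium.
Player I against b1: payoffs -1, 5, -4, 2, -5 → best response B.
Player I against b2: payoffs -1, 2, -3, 0, 4 → best response E.
Player I against b3: payoffs 4, 0, -4, 1, -5 → best response A.
Player I against b4: payoffs 5, 3, 1, 4, -5 → best response A.
Player II against A: payoffs -4, 3, -3, -1 → best response b2.
Player II against B: payoffs 1, 3, -5, -4 → best response b2.
Player II against C: payoffs 2, 4, 0, 5 → best response b4.
Player II against D: payoffs -3, 4, 2, 5 → best response b4.
Player II against E: payoffs 3, -2, -5, 5 → best response b4.
No profile is a mutual best response for all players.

There is no pure-strategy Nash equilibrium.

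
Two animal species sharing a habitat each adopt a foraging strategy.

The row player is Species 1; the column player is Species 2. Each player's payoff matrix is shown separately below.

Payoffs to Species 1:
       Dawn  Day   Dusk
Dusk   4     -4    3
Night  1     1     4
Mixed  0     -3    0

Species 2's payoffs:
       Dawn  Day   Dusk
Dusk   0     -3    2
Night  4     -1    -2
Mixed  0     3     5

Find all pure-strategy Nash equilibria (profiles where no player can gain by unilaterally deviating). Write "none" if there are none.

Check each profile: it is a Nash equilibrium iff no player can strictly gain by switching unilaterally.
(Dusk, Dawn): Species 2 can switch to Dusk (0 → 2). Not NE.
(Dusk, Day): Species 1 can switch to Night (-4 → 1). Not NE.
(Dusk, Dusk): Species 1 can switch to Night (3 → 4). Not NE.
(Night, Dawn): Species 1 can switch to Dusk (1 → 4). Not NE.
(Night, Day): Species 2 can switch to Dawn (-1 → 4). Not NE.
(Night, Dusk): Species 2 can switch to Dawn (-2 → 4). Not NE.
(Mixed, Dawn): Species 1 can switch to Dusk (0 → 4). Not NE.
(Mixed, Day): Species 1 can switch to Night (-3 → 1). Not NE.
(Mixed, Dusk): Species 1 can switch to Dusk (0 → 3). Not NE.

There is no pure-strategy Nash equilibrium.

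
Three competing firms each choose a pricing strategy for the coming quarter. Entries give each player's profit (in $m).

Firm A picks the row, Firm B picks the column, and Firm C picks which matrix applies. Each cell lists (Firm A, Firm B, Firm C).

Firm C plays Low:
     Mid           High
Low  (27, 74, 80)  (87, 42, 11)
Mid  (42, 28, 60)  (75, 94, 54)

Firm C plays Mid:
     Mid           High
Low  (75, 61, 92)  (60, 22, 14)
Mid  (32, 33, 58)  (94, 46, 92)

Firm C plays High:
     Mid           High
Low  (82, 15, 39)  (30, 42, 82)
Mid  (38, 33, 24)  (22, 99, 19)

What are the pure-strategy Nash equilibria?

Check each profile: it is a Nash equilibrium iff no player can strictly gain by switching unilaterally.
(Low, Mid, Low): Firm A can switch to Mid (27 → 42). Not NE.
(Low, Mid, Mid): Firm A gets 75, best alternative 32; Firm B gets 61, best alternative 22; Firm C gets 92, best alternative 80. No profitable deviation — NE.
(Low, Mid, High): Firm B can switch to High (15 → 42). Not NE.
(Low, High, Low): Firm B can switch to Mid (42 → 74). Not NE.
(Low, High, Mid): Firm A can switch to Mid (60 → 94). Not NE.
(Low, High, High): Firm A gets 30, best alternative 22; Firm B gets 42, best alternative 15; Firm C gets 82, best alternative 14. No profitable deviation — NE.
(Mid, Mid, Low): Firm B can switch to High (28 → 94). Not NE.
(Mid, Mid, Mid): Firm A can switch to Low (32 → 75). Not NE.
(Mid, Mid, High): Firm A can switch to Low (38 → 82). Not NE.
(Mid, High, Low): Firm A can switch to Low (75 → 87). Not NE.
(Mid, High, Mid): Firm A gets 94, best alternative 60; Firm B gets 46, best alternative 33; Firm C gets 92, best alternative 54. No profitable deviation — NE.
(Mid, High, High): Firm A can switch to Low (22 → 30). Not NE.

(Low, Mid, Mid); (Low, High, High); (Mid, High, Mid)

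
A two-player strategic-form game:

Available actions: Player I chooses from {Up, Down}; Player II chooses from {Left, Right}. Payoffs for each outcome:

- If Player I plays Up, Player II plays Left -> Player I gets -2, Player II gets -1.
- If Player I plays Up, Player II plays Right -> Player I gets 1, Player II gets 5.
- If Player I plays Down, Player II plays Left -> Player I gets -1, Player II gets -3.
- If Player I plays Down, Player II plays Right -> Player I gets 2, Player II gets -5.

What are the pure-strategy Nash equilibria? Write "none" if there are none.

For each player, find the best response to each opponent profile; mutual best responses are the pure NE.
Player I against Left: payoffs -2, -1 → best response Down.
Player I against Right: payoffs 1, 2 → best response Down.
Player II against Up: payoffs -1, 5 → best response Right.
Player II against Down: payoffs -3, -5 → best response Left.
Mutual best responses: (Down, Left).

Pure NE: (Down, Left)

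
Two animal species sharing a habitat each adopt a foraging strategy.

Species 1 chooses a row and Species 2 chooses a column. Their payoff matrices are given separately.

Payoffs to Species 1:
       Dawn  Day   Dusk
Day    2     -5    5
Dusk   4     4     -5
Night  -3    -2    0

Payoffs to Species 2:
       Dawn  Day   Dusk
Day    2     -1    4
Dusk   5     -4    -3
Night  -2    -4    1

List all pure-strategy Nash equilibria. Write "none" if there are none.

Pure-strategy Nash equilibria: (Day, Dusk) and (Dusk, Dawn)

Species 1 against Dawn: payoffs 2, 4, -3 → best response Dusk.
Species 1 against Day: payoffs -5, 4, -2 → best response Dusk.
Species 1 against Dusk: payoffs 5, -5, 0 → best response Day.
Species 2 against Day: payoffs 2, -1, 4 → best response Dusk.
Species 2 against Dusk: payoffs 5, -4, -3 → best response Dawn.
Species 2 against Night: payoffs -2, -4, 1 → best response Dusk.
Mutual best responses: (Day, Dusk); (Dusk, Dawn).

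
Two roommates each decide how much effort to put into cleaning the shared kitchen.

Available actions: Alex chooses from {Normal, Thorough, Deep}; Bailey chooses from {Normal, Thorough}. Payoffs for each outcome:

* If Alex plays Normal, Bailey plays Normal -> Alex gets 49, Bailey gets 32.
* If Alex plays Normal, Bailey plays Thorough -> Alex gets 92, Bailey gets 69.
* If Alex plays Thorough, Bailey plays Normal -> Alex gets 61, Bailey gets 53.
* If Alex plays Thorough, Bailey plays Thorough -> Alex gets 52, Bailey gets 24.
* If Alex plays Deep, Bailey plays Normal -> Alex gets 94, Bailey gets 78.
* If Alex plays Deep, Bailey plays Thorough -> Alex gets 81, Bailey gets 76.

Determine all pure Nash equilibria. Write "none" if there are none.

(Normal, Normal): Alex can switch to Thorough (49 → 61). Not NE.
(Normal, Thorough): Alex gets 92, best alternative 81; Bailey gets 69, best alternative 32. No profitable deviation — NE.
(Thorough, Normal): Alex can switch to Deep (61 → 94). Not NE.
(Thorough, Thorough): Alex can switch to Normal (52 → 92). Not NE.
(Deep, Normal): Alex gets 94, best alternative 61; Bailey gets 78, best alternative 76. No profitable deviation — NE.
(Deep, Thorough): Alex can switch to Normal (81 → 92). Not NE.

(Normal, Thorough); (Deep, Normal)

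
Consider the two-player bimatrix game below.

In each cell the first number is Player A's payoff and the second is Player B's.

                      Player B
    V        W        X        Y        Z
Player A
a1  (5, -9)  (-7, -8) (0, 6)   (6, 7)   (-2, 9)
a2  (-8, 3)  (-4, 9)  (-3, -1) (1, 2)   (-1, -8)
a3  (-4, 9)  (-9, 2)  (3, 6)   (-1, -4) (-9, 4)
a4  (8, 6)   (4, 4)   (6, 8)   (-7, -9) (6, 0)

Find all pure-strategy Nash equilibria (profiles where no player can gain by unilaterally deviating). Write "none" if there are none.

(a1, V): Player A can switch to a4 (5 → 8). Not NE.
(a1, W): Player A can switch to a2 (-7 → -4). Not NE.
(a1, X): Player A can switch to a3 (0 → 3). Not NE.
(a1, Y): Player B can switch to Z (7 → 9). Not NE.
(a1, Z): Player A can switch to a2 (-2 → -1). Not NE.
(a2, V): Player A can switch to a1 (-8 → 5). Not NE.
(a2, W): Player A can switch to a4 (-4 → 4). Not NE.
(a2, X): Player A can switch to a1 (-3 → 0). Not NE.
(a4, X): Player A gets 6, best alternative 3; Player B gets 8, best alternative 6. No profitable deviation — NE.
(The remaining 11 profiles each have a profitable deviation by the same check.)

Pure NE: (a4, X)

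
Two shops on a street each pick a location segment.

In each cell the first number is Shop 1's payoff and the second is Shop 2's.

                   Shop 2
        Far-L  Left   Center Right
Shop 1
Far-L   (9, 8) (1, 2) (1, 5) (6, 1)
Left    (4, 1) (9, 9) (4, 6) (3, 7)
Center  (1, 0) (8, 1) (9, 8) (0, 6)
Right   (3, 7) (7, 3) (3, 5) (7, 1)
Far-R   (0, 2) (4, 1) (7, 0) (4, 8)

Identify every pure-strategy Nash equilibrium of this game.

(Far-L, Far-L), (Left, Left), (Center, Center)

Shop 1 against Far-L: payoffs 9, 4, 1, 3, 0 → best response Far-L.
Shop 1 against Left: payoffs 1, 9, 8, 7, 4 → best response Left.
Shop 1 against Center: payoffs 1, 4, 9, 3, 7 → best response Center.
Shop 1 against Right: payoffs 6, 3, 0, 7, 4 → best response Right.
Shop 2 against Far-L: payoffs 8, 2, 5, 1 → best response Far-L.
Shop 2 against Left: payoffs 1, 9, 6, 7 → best response Left.
Shop 2 against Center: payoffs 0, 1, 8, 6 → best response Center.
Shop 2 against Right: payoffs 7, 3, 5, 1 → best response Far-L.
Shop 2 against Far-R: payoffs 2, 1, 0, 8 → best response Right.
Mutual best responses: (Far-L, Far-L); (Left, Left); (Center, Center).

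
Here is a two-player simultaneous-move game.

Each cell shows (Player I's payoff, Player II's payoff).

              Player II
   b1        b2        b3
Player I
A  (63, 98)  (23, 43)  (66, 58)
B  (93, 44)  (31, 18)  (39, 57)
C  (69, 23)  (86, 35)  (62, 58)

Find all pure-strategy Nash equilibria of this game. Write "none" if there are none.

Player I against b1: payoffs 63, 93, 69 → best response B.
Player I against b2: payoffs 23, 31, 86 → best response C.
Player I against b3: payoffs 66, 39, 62 → best response A.
Player II against A: payoffs 98, 43, 58 → best response b1.
Player II against B: payoffs 44, 18, 57 → best response b3.
Player II against C: payoffs 23, 35, 58 → best response b3.
No profile is a mutual best response for all players.

none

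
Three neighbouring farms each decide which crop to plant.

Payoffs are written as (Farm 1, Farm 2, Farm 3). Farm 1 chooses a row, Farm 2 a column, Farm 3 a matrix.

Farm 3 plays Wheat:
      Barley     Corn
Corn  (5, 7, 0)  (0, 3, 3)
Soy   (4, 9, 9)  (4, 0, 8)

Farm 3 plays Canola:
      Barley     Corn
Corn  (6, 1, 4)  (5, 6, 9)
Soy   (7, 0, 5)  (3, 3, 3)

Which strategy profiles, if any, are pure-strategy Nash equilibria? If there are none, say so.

(Corn, Corn, Canola)

(Corn, Barley, Wheat): Farm 3 can switch to Canola (0 → 4). Not NE.
(Corn, Barley, Canola): Farm 1 can switch to Soy (6 → 7). Not NE.
(Corn, Corn, Wheat): Farm 1 can switch to Soy (0 → 4). Not NE.
(Corn, Corn, Canola): Farm 1 gets 5, best alternative 3; Farm 2 gets 6, best alternative 1; Farm 3 gets 9, best alternative 3. No profitable deviation — NE.
(Soy, Barley, Wheat): Farm 1 can switch to Corn (4 → 5). Not NE.
(Soy, Barley, Canola): Farm 2 can switch to Corn (0 → 3). Not NE.
(Soy, Corn, Wheat): Farm 2 can switch to Barley (0 → 9). Not NE.
(Soy, Corn, Canola): Farm 1 can switch to Corn (3 → 5). Not NE.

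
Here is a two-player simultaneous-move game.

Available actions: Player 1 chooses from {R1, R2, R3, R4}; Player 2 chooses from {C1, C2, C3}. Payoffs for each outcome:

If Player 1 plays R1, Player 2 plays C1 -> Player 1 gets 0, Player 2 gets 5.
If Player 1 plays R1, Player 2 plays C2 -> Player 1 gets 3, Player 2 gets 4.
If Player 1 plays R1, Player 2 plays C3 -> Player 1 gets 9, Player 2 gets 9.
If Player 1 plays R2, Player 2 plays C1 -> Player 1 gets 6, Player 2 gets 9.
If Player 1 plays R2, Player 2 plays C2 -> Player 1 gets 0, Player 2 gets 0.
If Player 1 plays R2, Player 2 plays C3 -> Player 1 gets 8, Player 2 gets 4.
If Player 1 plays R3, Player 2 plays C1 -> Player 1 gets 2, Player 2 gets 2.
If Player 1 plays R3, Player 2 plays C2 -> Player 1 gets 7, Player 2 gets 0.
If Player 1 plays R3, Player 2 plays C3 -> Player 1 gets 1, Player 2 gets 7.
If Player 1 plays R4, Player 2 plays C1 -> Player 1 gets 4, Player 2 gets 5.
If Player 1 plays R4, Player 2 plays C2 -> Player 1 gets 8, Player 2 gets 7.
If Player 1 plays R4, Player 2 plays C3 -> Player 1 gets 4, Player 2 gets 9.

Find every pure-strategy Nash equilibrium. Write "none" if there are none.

Pure-strategy Nash equilibria: (R1, C3) and (R2, C1)

(R1, C1): Player 1 can switch to R2 (0 → 6). Not NE.
(R1, C2): Player 1 can switch to R3 (3 → 7). Not NE.
(R1, C3): Player 1 gets 9, best alternative 8; Player 2 gets 9, best alternative 5. No profitable deviation — NE.
(R2, C1): Player 1 gets 6, best alternative 4; Player 2 gets 9, best alternative 4. No profitable deviation — NE.
(R2, C2): Player 1 can switch to R1 (0 → 3). Not NE.
(R2, C3): Player 1 can switch to R1 (8 → 9). Not NE.
(R3, C1): Player 1 can switch to R2 (2 → 6). Not NE.
(R3, C2): Player 1 can switch to R4 (7 → 8). Not NE.
(The remaining 4 profiles each have a profitable deviation by the same check.)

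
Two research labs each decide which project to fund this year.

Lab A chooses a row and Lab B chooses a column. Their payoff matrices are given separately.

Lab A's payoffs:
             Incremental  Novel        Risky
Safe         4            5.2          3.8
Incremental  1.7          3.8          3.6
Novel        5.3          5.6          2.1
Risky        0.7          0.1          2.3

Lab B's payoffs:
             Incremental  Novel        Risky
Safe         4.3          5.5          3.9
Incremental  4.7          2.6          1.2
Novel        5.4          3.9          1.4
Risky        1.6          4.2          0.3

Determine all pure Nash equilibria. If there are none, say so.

(Novel, Incremental)

Lab A against Incremental: payoffs 4, 1.7, 5.3, 0.7 → best response Novel.
Lab A against Novel: payoffs 5.2, 3.8, 5.6, 0.1 → best response Novel.
Lab A against Risky: payoffs 3.8, 3.6, 2.1, 2.3 → best response Safe.
Lab B against Safe: payoffs 4.3, 5.5, 3.9 → best response Novel.
Lab B against Incremental: payoffs 4.7, 2.6, 1.2 → best response Incremental.
Lab B against Novel: payoffs 5.4, 3.9, 1.4 → best response Incremental.
Lab B against Risky: payoffs 1.6, 4.2, 0.3 → best response Novel.
Mutual best responses: (Novel, Incremental).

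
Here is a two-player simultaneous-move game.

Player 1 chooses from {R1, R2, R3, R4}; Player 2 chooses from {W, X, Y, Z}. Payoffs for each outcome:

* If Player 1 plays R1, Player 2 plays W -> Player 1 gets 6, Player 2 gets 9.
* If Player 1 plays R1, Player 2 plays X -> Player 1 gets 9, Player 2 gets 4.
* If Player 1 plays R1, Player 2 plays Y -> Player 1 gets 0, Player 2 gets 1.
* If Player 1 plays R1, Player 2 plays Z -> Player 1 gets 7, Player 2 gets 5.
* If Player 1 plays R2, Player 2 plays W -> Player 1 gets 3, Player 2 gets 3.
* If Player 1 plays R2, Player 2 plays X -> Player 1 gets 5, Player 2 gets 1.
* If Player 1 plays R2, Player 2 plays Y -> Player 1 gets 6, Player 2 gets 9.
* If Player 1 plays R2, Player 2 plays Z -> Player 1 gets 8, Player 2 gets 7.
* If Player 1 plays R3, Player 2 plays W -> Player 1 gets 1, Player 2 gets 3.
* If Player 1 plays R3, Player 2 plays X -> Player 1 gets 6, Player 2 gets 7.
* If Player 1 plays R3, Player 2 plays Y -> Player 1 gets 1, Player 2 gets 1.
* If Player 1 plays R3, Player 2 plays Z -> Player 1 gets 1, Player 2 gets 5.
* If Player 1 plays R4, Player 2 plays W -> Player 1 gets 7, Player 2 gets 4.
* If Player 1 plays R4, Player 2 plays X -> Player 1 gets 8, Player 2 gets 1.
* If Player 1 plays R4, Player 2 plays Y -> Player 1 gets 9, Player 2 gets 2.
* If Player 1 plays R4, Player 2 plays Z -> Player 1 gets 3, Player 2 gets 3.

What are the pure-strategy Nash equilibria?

(R4, W)

For each player, find the best response to each opponent profile; mutual best responses are the pure NE.
Player 1 against W: payoffs 6, 3, 1, 7 → best response R4.
Player 1 against X: payoffs 9, 5, 6, 8 → best response R1.
Player 1 against Y: payoffs 0, 6, 1, 9 → best response R4.
Player 1 against Z: payoffs 7, 8, 1, 3 → best response R2.
Player 2 against R1: payoffs 9, 4, 1, 5 → best response W.
Player 2 against R2: payoffs 3, 1, 9, 7 → best response Y.
Player 2 against R3: payoffs 3, 7, 1, 5 → best response X.
Player 2 against R4: payoffs 4, 1, 2, 3 → best response W.
Mutual best responses: (R4, W).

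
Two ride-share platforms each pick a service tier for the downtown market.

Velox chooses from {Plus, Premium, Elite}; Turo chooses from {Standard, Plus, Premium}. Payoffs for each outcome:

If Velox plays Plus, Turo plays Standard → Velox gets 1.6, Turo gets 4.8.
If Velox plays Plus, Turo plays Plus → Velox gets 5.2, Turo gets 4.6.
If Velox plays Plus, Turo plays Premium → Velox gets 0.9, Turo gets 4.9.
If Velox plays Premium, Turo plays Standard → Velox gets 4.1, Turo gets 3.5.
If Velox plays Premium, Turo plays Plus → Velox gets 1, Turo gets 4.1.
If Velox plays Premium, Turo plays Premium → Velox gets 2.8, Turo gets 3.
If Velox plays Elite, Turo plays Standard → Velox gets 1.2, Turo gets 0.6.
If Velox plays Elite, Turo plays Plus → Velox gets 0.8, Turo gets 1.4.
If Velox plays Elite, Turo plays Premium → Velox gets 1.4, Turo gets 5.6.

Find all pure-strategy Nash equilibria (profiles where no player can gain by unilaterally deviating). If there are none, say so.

No pure-strategy Nash equilibrium.

(Plus, Standard): Velox can switch to Premium (1.6 → 4.1). Not NE.
(Plus, Plus): Turo can switch to Standard (4.6 → 4.8). Not NE.
(Plus, Premium): Velox can switch to Premium (0.9 → 2.8). Not NE.
(Premium, Standard): Turo can switch to Plus (3.5 → 4.1). Not NE.
(Premium, Plus): Velox can switch to Plus (1 → 5.2). Not NE.
(Premium, Premium): Turo can switch to Standard (3 → 3.5). Not NE.
(Elite, Standard): Velox can switch to Plus (1.2 → 1.6). Not NE.
(Elite, Plus): Velox can switch to Plus (0.8 → 5.2). Not NE.
(Elite, Premium): Velox can switch to Premium (1.4 → 2.8). Not NE.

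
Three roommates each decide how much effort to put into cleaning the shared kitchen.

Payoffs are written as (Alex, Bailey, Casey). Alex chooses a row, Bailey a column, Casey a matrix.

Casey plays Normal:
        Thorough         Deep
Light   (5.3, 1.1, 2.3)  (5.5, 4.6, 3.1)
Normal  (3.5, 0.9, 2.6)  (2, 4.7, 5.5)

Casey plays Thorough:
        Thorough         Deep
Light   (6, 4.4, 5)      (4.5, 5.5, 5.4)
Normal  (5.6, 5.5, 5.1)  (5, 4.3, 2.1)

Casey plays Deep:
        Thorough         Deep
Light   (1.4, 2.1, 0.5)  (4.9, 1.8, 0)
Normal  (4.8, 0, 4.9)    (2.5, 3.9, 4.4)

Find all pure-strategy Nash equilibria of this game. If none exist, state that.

(Light, Thorough, Normal): Bailey can switch to Deep (1.1 → 4.6). Not NE.
(Light, Thorough, Thorough): Bailey can switch to Deep (4.4 → 5.5). Not NE.
(Light, Thorough, Deep): Alex can switch to Normal (1.4 → 4.8). Not NE.
(Light, Deep, Normal): Casey can switch to Thorough (3.1 → 5.4). Not NE.
(Light, Deep, Thorough): Alex can switch to Normal (4.5 → 5). Not NE.
(Light, Deep, Deep): Bailey can switch to Thorough (1.8 → 2.1). Not NE.
(The remaining 6 profiles each have a profitable deviation by the same check.)

none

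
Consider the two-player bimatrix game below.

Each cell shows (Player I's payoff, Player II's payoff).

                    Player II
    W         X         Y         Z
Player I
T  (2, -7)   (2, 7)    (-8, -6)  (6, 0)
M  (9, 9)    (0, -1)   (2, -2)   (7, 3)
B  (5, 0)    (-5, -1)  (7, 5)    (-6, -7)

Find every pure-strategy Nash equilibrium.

For each strategy profile, look for a profitable unilateral deviation.
(T, W): Player I can switch to M (2 → 9). Not NE.
(T, X): Player I gets 2, best alternative 0; Player II gets 7, best alternative 0. No profitable deviation — NE.
(T, Y): Player I can switch to M (-8 → 2). Not NE.
(T, Z): Player I can switch to M (6 → 7). Not NE.
(M, W): Player I gets 9, best alternative 5; Player II gets 9, best alternative 3. No profitable deviation — NE.
(M, X): Player I can switch to T (0 → 2). Not NE.
(M, Y): Player I can switch to B (2 → 7). Not NE.
(M, Z): Player II can switch to W (3 → 9). Not NE.
(B, Y): Player I gets 7, best alternative 2; Player II gets 5, best alternative 0. No profitable deviation — NE.
(The remaining 3 profiles each have a profitable deviation by the same check.)

The pure Nash equilibria are (T, X); (M, W); (B, Y).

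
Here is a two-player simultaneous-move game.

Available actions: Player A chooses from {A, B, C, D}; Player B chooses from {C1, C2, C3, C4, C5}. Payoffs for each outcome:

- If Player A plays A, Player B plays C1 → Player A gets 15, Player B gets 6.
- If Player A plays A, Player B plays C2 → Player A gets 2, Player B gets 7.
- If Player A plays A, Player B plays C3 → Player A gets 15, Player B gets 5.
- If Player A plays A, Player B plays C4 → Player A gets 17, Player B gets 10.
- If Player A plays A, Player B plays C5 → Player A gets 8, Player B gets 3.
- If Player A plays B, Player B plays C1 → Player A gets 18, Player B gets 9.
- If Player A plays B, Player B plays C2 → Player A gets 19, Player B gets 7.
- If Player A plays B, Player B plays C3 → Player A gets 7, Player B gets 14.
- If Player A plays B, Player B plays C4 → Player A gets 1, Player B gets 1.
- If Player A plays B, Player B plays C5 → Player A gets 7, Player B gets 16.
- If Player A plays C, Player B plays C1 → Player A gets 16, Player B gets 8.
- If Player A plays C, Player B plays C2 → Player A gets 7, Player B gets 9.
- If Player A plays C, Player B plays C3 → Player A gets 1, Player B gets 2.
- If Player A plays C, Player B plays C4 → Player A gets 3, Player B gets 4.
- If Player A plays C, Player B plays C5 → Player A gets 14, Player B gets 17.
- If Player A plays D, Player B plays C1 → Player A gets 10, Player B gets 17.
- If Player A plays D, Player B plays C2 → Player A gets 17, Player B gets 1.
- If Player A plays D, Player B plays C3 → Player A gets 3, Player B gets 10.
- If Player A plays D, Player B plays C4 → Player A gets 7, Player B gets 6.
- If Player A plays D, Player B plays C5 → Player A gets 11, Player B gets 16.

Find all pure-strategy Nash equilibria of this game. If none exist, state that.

(A, C1): Player A can switch to B (15 → 18). Not NE.
(A, C2): Player A can switch to B (2 → 19). Not NE.
(A, C3): Player B can switch to C1 (5 → 6). Not NE.
(A, C4): Player A gets 17, best alternative 7; Player B gets 10, best alternative 7. No profitable deviation — NE.
(A, C5): Player A can switch to C (8 → 14). Not NE.
(B, C1): Player B can switch to C3 (9 → 14). Not NE.
(B, C2): Player B can switch to C1 (7 → 9). Not NE.
(B, C3): Player A can switch to A (7 → 15). Not NE.
(B, C4): Player A can switch to A (1 → 17). Not NE.
(B, C5): Player A can switch to A (7 → 8). Not NE.
(C, C1): Player A can switch to B (16 → 18). Not NE.
(C, C5): Player A gets 14, best alternative 11; Player B gets 17, best alternative 9. No profitable deviation — NE.
(The remaining 8 profiles each have a profitable deviation by the same check.)

(A, C4) and (C, C5)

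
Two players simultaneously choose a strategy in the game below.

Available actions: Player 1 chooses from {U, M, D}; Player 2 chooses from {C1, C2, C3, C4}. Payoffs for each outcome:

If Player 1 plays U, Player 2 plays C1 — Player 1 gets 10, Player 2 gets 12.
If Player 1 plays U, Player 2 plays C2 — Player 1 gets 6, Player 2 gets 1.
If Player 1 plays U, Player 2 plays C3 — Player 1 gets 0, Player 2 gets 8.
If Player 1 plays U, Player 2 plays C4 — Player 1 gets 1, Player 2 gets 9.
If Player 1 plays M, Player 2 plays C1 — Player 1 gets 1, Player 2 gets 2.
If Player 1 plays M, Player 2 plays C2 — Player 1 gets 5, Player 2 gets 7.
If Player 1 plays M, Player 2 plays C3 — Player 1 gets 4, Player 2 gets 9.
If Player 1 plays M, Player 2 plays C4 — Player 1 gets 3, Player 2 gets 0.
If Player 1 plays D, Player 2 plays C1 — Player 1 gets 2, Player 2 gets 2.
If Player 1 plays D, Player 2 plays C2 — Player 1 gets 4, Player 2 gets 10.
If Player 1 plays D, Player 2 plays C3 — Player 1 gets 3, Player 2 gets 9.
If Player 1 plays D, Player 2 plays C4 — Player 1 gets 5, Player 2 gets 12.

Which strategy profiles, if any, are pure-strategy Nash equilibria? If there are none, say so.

Player 1 against C1: payoffs 10, 1, 2 → best response U.
Player 1 against C2: payoffs 6, 5, 4 → best response U.
Player 1 against C3: payoffs 0, 4, 3 → best response M.
Player 1 against C4: payoffs 1, 3, 5 → best response D.
Player 2 against U: payoffs 12, 1, 8, 9 → best response C1.
Player 2 against M: payoffs 2, 7, 9, 0 → best response C3.
Player 2 against D: payoffs 2, 10, 9, 12 → best response C4.
Mutual best responses: (U, C1); (M, C3); (D, C4).

(U, C1) and (M, C3) and (D, C4)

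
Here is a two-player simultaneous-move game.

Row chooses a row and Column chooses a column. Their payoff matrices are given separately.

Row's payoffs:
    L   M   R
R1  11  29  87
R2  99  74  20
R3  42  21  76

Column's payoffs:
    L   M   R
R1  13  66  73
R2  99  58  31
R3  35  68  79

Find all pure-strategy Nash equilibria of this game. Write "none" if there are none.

(R1, L): Row can switch to R2 (11 → 99). Not NE.
(R1, M): Row can switch to R2 (29 → 74). Not NE.
(R1, R): Row gets 87, best alternative 76; Column gets 73, best alternative 66. No profitable deviation — NE.
(R2, L): Row gets 99, best alternative 42; Column gets 99, best alternative 58. No profitable deviation — NE.
(R2, M): Column can switch to L (58 → 99). Not NE.
(R2, R): Row can switch to R1 (20 → 87). Not NE.
(R3, L): Row can switch to R2 (42 → 99). Not NE.
(R3, M): Row can switch to R1 (21 → 29). Not NE.
(R3, R): Row can switch to R1 (76 → 87). Not NE.

(R1, R), (R2, L)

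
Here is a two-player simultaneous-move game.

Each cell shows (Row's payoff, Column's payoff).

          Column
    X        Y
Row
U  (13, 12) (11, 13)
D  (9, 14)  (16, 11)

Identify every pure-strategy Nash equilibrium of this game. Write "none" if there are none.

For each player, find the best response to each opponent profile; mutual best responses are the pure NE.
Row against X: payoffs 13, 9 → best response U.
Row against Y: payoffs 11, 16 → best response D.
Column against U: payoffs 12, 13 → best response Y.
Column against D: payoffs 14, 11 → best response X.
No profile is a mutual best response for all players.

No pure-strategy Nash equilibrium.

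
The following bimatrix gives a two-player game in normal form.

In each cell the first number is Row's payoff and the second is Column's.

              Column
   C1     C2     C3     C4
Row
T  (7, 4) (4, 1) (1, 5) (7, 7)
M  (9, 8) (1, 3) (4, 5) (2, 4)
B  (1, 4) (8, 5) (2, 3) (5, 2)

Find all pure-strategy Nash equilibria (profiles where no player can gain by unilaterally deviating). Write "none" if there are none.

Pure-strategy Nash equilibria: (T, C4) and (M, C1) and (B, C2)

Row against C1: payoffs 7, 9, 1 → best response M.
Row against C2: payoffs 4, 1, 8 → best response B.
Row against C3: payoffs 1, 4, 2 → best response M.
Row against C4: payoffs 7, 2, 5 → best response T.
Column against T: payoffs 4, 1, 5, 7 → best response C4.
Column against M: payoffs 8, 3, 5, 4 → best response C1.
Column against B: payoffs 4, 5, 3, 2 → best response C2.
Mutual best responses: (T, C4); (M, C1); (B, C2).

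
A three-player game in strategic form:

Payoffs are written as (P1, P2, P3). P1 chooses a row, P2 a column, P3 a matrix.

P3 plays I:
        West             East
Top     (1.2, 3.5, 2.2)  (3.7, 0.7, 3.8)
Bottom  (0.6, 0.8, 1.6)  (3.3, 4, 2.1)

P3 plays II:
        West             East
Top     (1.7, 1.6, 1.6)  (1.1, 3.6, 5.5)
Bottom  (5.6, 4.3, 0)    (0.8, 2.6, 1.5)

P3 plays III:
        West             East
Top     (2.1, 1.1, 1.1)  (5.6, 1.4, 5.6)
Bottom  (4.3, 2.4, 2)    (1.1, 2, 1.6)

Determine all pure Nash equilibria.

Pure-strategy Nash equilibria: (Top, West, I) and (Top, East, III) and (Bottom, West, III)

P1 against (West, I): payoffs 1.2, 0.6 → best response Top.
P1 against (West, II): payoffs 1.7, 5.6 → best response Bottom.
P1 against (West, III): payoffs 2.1, 4.3 → best response Bottom.
P1 against (East, I): payoffs 3.7, 3.3 → best response Top.
P1 against (East, II): payoffs 1.1, 0.8 → best response Top.
P1 against (East, III): payoffs 5.6, 1.1 → best response Top.
P2 against (Top, I): payoffs 3.5, 0.7 → best response West.
P2 against (Top, II): payoffs 1.6, 3.6 → best response East.
P2 against (Top, III): payoffs 1.1, 1.4 → best response East.
P2 against (Bottom, I): payoffs 0.8, 4 → best response East.
P2 against (Bottom, II): payoffs 4.3, 2.6 → best response West.
P2 against (Bottom, III): payoffs 2.4, 2 → best response West.
P3 against (Top, West): payoffs 2.2, 1.6, 1.1 → best response I.
P3 against (Top, East): payoffs 3.8, 5.5, 5.6 → best response III.
P3 against (Bottom, West): payoffs 1.6, 0, 2 → best response III.
P3 against (Bottom, East): payoffs 2.1, 1.5, 1.6 → best response I.
Mutual best responses: (Top, West, I); (Top, East, III); (Bottom, West, III).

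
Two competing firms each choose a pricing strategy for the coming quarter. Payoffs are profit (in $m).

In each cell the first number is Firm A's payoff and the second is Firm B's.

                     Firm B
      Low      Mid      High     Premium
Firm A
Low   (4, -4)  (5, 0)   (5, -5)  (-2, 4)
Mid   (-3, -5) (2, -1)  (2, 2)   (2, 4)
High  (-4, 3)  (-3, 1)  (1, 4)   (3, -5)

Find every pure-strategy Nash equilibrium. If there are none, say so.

For each strategy profile, look for a profitable unilateral deviation.
(Low, Low): Firm B can switch to Mid (-4 → 0). Not NE.
(Low, Mid): Firm B can switch to Premium (0 → 4). Not NE.
(Low, High): Firm B can switch to Low (-5 → -4). Not NE.
(Low, Premium): Firm A can switch to Mid (-2 → 2). Not NE.
(Mid, Low): Firm A can switch to Low (-3 → 4). Not NE.
(Mid, Mid): Firm A can switch to Low (2 → 5). Not NE.
(Mid, High): Firm A can switch to Low (2 → 5). Not NE.
(Mid, Premium): Firm A can switch to High (2 → 3). Not NE.
(The remaining 4 profiles each have a profitable deviation by the same check.)

none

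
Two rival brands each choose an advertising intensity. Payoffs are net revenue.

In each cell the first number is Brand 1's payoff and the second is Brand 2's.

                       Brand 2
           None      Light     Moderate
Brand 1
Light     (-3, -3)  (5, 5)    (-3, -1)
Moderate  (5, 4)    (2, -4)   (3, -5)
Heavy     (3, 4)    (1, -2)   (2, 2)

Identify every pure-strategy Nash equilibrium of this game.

The pure Nash equilibria are (Light, Light) and (Moderate, None).

Mark each player's best response to every combination of opponents' strategies; a profile where every player is best-responding is a pure Nash equilibrium.
Brand 1 against None: payoffs -3, 5, 3 → best response Moderate.
Brand 1 against Light: payoffs 5, 2, 1 → best response Light.
Brand 1 against Moderate: payoffs -3, 3, 2 → best response Moderate.
Brand 2 against Light: payoffs -3, 5, -1 → best response Light.
Brand 2 against Moderate: payoffs 4, -4, -5 → best response None.
Brand 2 against Heavy: payoffs 4, -2, 2 → best response None.
Mutual best responses: (Light, Light); (Moderate, None).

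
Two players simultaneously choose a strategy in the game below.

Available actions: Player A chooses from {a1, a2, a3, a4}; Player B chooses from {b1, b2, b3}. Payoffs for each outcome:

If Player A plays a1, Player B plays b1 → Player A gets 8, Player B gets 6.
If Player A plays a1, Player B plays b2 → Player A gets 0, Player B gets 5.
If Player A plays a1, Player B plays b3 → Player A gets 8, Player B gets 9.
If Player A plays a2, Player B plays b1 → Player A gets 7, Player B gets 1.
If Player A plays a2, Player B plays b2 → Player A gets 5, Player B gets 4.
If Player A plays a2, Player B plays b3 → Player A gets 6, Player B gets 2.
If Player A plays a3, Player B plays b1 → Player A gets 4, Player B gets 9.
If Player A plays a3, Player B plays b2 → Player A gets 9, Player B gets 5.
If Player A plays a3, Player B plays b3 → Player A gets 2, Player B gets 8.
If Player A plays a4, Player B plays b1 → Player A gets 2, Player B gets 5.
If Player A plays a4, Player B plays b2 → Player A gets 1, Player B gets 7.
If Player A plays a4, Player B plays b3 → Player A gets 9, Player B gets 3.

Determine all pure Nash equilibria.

(a1, b1): Player B can switch to b3 (6 → 9). Not NE.
(a1, b2): Player A can switch to a2 (0 → 5). Not NE.
(a1, b3): Player A can switch to a4 (8 → 9). Not NE.
(a2, b1): Player A can switch to a1 (7 → 8). Not NE.
(a2, b2): Player A can switch to a3 (5 → 9). Not NE.
(a2, b3): Player A can switch to a1 (6 → 8). Not NE.
(The remaining 6 profiles each have a profitable deviation by the same check.)

There is no pure-strategy Nash equilibrium.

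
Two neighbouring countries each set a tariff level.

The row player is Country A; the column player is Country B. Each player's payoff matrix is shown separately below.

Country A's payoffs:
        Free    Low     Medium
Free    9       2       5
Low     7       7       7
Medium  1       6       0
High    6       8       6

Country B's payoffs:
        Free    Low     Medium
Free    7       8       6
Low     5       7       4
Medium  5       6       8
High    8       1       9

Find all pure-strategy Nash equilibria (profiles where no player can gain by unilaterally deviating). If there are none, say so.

No pure-strategy Nash equilibrium.

(Free, Free): Country B can switch to Low (7 → 8). Not NE.
(Free, Low): Country A can switch to Low (2 → 7). Not NE.
(Free, Medium): Country A can switch to Low (5 → 7). Not NE.
(Low, Free): Country A can switch to Free (7 → 9). Not NE.
(Low, Low): Country A can switch to High (7 → 8). Not NE.
(Low, Medium): Country B can switch to Free (4 → 5). Not NE.
(Medium, Free): Country A can switch to Free (1 → 9). Not NE.
(Medium, Low): Country A can switch to Low (6 → 7). Not NE.
(The remaining 4 profiles each have a profitable deviation by the same check.)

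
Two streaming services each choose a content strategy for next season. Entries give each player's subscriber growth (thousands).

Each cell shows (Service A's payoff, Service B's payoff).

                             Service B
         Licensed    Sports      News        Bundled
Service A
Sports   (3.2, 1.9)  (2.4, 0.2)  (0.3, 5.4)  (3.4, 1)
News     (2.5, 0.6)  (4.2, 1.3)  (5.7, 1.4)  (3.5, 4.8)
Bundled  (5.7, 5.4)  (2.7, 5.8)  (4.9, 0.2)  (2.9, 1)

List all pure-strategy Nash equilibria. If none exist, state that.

The unique pure-strategy Nash equilibrium is (News, Bundled).

(Sports, Licensed): Service A can switch to Bundled (3.2 → 5.7). Not NE.
(Sports, Sports): Service A can switch to News (2.4 → 4.2). Not NE.
(Sports, News): Service A can switch to News (0.3 → 5.7). Not NE.
(Sports, Bundled): Service A can switch to News (3.4 → 3.5). Not NE.
(News, Licensed): Service A can switch to Sports (2.5 → 3.2). Not NE.
(News, Sports): Service B can switch to News (1.3 → 1.4). Not NE.
(News, News): Service B can switch to Bundled (1.4 → 4.8). Not NE.
(News, Bundled): Service A gets 3.5, best alternative 3.4; Service B gets 4.8, best alternative 1.4. No profitable deviation — NE.
(Bundled, Licensed): Service B can switch to Sports (5.4 → 5.8). Not NE.
(Bundled, Sports): Service A can switch to News (2.7 → 4.2). Not NE.
(Bundled, News): Service A can switch to News (4.9 → 5.7). Not NE.
(The remaining 1 profile has a profitable deviation by the same check.)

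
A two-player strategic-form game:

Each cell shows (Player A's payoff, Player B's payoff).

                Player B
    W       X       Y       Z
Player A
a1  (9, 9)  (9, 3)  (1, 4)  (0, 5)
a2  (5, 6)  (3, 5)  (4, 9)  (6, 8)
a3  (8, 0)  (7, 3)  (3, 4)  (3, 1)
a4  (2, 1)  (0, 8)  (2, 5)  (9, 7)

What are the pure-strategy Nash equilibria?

Pure-strategy Nash equilibria: (a1, W) and (a2, Y)

Player A against W: payoffs 9, 5, 8, 2 → best response a1.
Player A against X: payoffs 9, 3, 7, 0 → best response a1.
Player A against Y: payoffs 1, 4, 3, 2 → best response a2.
Player A against Z: payoffs 0, 6, 3, 9 → best response a4.
Player B against a1: payoffs 9, 3, 4, 5 → best response W.
Player B against a2: payoffs 6, 5, 9, 8 → best response Y.
Player B against a3: payoffs 0, 3, 4, 1 → best response Y.
Player B against a4: payoffs 1, 8, 5, 7 → best response X.
Mutual best responses: (a1, W); (a2, Y).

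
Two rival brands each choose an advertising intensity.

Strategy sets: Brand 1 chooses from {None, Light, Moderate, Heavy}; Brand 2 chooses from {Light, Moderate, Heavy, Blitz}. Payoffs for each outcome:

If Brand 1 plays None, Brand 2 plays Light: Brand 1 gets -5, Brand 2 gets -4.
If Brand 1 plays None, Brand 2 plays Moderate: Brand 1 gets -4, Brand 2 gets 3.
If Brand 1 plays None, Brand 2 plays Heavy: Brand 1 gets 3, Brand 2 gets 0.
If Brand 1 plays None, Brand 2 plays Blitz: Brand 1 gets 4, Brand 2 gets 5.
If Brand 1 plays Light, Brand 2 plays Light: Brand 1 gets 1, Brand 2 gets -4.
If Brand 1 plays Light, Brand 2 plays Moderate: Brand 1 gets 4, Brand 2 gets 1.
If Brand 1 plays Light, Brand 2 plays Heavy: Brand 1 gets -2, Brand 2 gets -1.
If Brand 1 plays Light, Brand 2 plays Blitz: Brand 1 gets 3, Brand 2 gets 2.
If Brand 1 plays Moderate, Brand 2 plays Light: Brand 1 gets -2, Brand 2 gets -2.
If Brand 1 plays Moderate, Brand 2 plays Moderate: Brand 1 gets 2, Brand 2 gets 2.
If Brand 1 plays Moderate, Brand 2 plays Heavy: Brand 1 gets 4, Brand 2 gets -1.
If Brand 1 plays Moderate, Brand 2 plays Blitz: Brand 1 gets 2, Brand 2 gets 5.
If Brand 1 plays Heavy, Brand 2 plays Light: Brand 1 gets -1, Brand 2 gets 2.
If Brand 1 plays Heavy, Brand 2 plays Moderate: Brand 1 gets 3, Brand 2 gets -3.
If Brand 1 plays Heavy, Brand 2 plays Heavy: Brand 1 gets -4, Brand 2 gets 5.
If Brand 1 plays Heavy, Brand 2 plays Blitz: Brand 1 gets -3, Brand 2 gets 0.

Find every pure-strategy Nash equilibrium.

The unique pure-strategy Nash equilibrium is (None, Blitz).

(None, Light): Brand 1 can switch to Light (-5 → 1). Not NE.
(None, Moderate): Brand 1 can switch to Light (-4 → 4). Not NE.
(None, Heavy): Brand 1 can switch to Moderate (3 → 4). Not NE.
(None, Blitz): Brand 1 gets 4, best alternative 3; Brand 2 gets 5, best alternative 3. No profitable deviation — NE.
(Light, Light): Brand 2 can switch to Moderate (-4 → 1). Not NE.
(Light, Moderate): Brand 2 can switch to Blitz (1 → 2). Not NE.
(Light, Heavy): Brand 1 can switch to None (-2 → 3). Not NE.
(Light, Blitz): Brand 1 can switch to None (3 → 4). Not NE.
(Moderate, Light): Brand 1 can switch to Light (-2 → 1). Not NE.
(Moderate, Moderate): Brand 1 can switch to Light (2 → 4). Not NE.
(Moderate, Heavy): Brand 2 can switch to Moderate (-1 → 2). Not NE.
(The remaining 5 profiles each have a profitable deviation by the same check.)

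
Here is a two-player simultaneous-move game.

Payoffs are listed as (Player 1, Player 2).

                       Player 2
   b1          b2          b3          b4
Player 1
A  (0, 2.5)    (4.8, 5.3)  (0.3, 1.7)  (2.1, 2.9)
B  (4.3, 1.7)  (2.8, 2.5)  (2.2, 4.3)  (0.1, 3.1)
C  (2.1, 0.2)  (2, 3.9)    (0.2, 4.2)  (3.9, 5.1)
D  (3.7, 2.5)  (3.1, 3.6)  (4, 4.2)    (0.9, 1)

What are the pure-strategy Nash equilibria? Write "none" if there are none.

(A, b2), (C, b4), (D, b3)

Mark each player's best response to every combination of opponents' strategies; a profile where every player is best-responding is a pure Nash equilibrium.
Player 1 against b1: payoffs 0, 4.3, 2.1, 3.7 → best response B.
Player 1 against b2: payoffs 4.8, 2.8, 2, 3.1 → best response A.
Player 1 against b3: payoffs 0.3, 2.2, 0.2, 4 → best response D.
Player 1 against b4: payoffs 2.1, 0.1, 3.9, 0.9 → best response C.
Player 2 against A: payoffs 2.5, 5.3, 1.7, 2.9 → best response b2.
Player 2 against B: payoffs 1.7, 2.5, 4.3, 3.1 → best response b3.
Player 2 against C: payoffs 0.2, 3.9, 4.2, 5.1 → best response b4.
Player 2 against D: payoffs 2.5, 3.6, 4.2, 1 → best response b3.
Mutual best responses: (A, b2); (C, b4); (D, b3).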